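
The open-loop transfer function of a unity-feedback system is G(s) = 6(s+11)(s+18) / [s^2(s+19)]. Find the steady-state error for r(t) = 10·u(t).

Two free integrators in G(s): this is a type 2 system.
A type-2 system has K_p = ∞, so it tracks a step input with zero steady-state error.

0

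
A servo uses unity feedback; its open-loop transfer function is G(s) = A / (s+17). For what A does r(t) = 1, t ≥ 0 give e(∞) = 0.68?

8

The open loop has no poles at the origin → type 0 system.
K_p = lim_{s→0} G(s) = A / (17) = (1/17)·A.
e_ss = 1/(1 + K_p) = 0.68 ⇒ 1 + (1/17)·A = 25/17 ⇒ A = 8.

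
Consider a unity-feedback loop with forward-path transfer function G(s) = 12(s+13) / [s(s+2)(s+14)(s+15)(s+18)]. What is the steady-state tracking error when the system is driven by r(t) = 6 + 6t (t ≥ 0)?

G(s) has one factor of s in the denominator, so the system is type 1. By superposition:
  • 6: tracked with zero error.
  • 6t: e_ss = 6/K_v with K_v=13/630 → 3780/13.
Total e_ss = 3780/13.

3780/13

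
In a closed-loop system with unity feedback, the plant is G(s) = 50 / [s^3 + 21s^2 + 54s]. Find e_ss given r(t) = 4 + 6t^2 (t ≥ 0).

infinity

The denominator has no term below 54s — 1 pole at s=0, type 1. Treating each term separately:
  • 4: tracked with zero error.
  • 6t^2: a type-1 system cannot track it, e_ss → ∞.
The unbounded component dominates.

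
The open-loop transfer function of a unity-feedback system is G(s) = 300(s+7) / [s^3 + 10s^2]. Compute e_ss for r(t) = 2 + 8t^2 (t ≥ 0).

8/105

The denominator has no term below 10s^2 — 2 poles at s=0, type 2. By superposition:
  • 2: tracked with zero error.
  • 8t^2: e_ss = 16/K_a with K_a=210 → 8/105.
Total e_ss = 8/105.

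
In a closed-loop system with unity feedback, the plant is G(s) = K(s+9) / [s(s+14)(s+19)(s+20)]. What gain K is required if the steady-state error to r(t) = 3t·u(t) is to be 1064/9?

15

The open loop has one pole at the origin → type 1 system.
K_v = lim_{s→0} s·G(s) = K·9 / (14·19·20) = (9/5320)·K.
e_ss = 3/K_v = 1064/9 ⇒ K_v = 27/1064 ⇒ K = (27/1064)/(9/5320) = 15.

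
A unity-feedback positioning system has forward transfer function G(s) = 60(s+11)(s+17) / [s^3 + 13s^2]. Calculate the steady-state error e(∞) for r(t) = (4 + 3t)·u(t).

0

The denominator has no term below 13s^2 — 2 poles at s=0, type 2. By superposition:
  • 4: tracked with zero error.
  • 3t: tracked with zero error.
Total e_ss = 0.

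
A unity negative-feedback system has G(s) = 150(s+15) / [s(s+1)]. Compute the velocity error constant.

One free integrator in G(s): this is a type 1 system.
K_v = lim_{s→0} s·G(s) = 150·15 / (1) = 2250.

2250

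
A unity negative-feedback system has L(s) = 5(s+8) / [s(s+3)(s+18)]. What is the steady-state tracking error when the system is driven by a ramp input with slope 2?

2.7

L(s) has one factor of s in the denominator, so the system is type 1.
K_v = lim_{s→0} s·L(s) = 5·8 / (3·18) = 20/27.
e_ss = 2/K_v = 2/(20/27) = 2.7.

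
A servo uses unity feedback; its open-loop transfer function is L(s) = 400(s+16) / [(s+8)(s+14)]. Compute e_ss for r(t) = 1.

7/407

L(s) has no factors of s in the denominator, so the system is type 0.
K_p = lim_{s→0} L(s) = 400·16 / (8·14) = 400/7.
e_ss = 1/(1 + K_p) = 1/(407/7) = 7/407.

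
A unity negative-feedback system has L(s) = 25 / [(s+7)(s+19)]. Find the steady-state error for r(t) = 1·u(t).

No free integrators in L(s): this is a type 0 system.
K_p = lim_{s→0} L(s) = 25 / (7·19) = 25/133.
e_ss = 1/(1 + K_p) = 1/(158/133) = 133/158.

133/158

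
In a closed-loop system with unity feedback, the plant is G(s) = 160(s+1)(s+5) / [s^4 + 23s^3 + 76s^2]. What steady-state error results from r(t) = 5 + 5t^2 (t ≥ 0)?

0.95

The denominator has no term below 76s^2 — 2 poles at s=0, type 2. Taking each input component in turn:
  • 5: tracked with zero error.
  • 5t^2: e_ss = 10/K_a with K_a=200/19 → 0.95.
Total e_ss = 0.95.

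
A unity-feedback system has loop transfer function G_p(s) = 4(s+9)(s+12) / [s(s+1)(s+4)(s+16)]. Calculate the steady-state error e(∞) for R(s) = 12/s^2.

16/9

The open loop has one pole at the origin → type 1 system.
K_v = lim_{s→0} s·G_p(s) = 4·9·12 / (1·4·16) = 6.75.
e_ss = 12/K_v = 12/6.75 = 16/9.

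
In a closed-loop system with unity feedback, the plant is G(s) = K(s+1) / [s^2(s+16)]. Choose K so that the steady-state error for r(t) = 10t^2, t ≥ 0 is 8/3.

120

G(s) has two factors of s in the denominator, so the system is type 2.
K_a = lim_{s→0} s^2·G(s) = K·1 / (16) = 0.0625·K.
e_ss = 20/K_a = 8/3 ⇒ K_a = 7.5 ⇒ K = 7.5/0.0625 = 120.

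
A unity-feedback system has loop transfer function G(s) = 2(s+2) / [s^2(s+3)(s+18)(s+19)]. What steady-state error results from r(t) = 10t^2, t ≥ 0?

Two free integrators in G(s): this is a type 2 system.
K_a = lim_{s→0} s^2·G(s) = 2·2 / (3·18·19) = 2/513.
r(t) = 10t^2 gives R(s) = 20/s^3.
e_ss = 20/K_a = 20/(2/513) = 5130.

5130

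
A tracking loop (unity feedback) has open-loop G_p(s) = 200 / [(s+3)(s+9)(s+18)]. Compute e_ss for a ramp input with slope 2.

G_p(s) has no factors of s in the denominator, so the system is type 0.
K_v = lim_{s→0} s·G_p(s) = 0; the steady-state error to this ramp input grows without bound.

infinity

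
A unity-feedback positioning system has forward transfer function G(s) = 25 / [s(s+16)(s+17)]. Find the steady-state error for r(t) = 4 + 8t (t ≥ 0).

87.04

G(s) has one factor of s in the denominator, so the system is type 1. Treating each term separately:
  • 4: tracked with zero error.
  • 8t: e_ss = 8/K_v with K_v=25/272 → 87.04.
Total e_ss = 87.04.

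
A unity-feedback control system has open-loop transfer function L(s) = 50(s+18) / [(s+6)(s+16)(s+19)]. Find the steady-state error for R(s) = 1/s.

The open loop has no poles at the origin → type 0 system.
K_p = lim_{s→0} L(s) = 50·18 / (6·16·19) = 75/152.
e_ss = 1/(1 + K_p) = 1/(227/152) = 152/227.

152/227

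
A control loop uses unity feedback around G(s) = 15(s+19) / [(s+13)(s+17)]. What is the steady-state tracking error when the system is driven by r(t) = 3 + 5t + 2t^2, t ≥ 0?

infinity

No free integrators in G(s): this is a type 0 system. Treating each term separately:
  • 3: e_ss = 3/(1+K_p) with K_p=285/221 → 663/506.
  • 5t: a type-0 system cannot track it, e_ss → ∞.
  • 2t^2: a type-0 system cannot track it, e_ss → ∞.
The unbounded component dominates.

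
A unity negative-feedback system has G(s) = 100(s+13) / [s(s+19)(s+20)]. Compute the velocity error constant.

One free integrator in G(s): this is a type 1 system.
K_v = lim_{s→0} s·G(s) = 100·13 / (19·20) = 65/19.

65/19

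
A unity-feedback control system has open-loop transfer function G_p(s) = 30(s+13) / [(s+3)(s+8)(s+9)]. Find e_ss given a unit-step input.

The open loop has no poles at the origin → type 0 system.
K_p = lim_{s→0} G_p(s) = 30·13 / (3·8·9) = 65/36.
e_ss = 1/(1 + K_p) = 1/(101/36) = 36/101.

36/101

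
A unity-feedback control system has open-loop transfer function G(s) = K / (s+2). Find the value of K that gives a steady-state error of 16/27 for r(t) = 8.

G(s) has no factors of s in the denominator, so the system is type 0.
K_p = lim_{s→0} G(s) = K / (2) = 0.5·K.
e_ss = 8/(1 + K_p) = 16/27 ⇒ 1 + 0.5·K = 13.5 ⇒ K = 25.

25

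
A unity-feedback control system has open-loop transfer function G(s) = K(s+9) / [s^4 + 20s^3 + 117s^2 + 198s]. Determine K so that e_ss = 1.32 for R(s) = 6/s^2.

Lowest-order denominator term is 198s, so the open loop has 1 pole at the origin → type 1 system.
K_v = lim_{s→0} s·G(s) = K·9 / 198 = (1/22)·K.
e_ss = 6/K_v = 1.32 ⇒ K_v = 50/11 ⇒ K = (50/11)/(1/22) = 100.

100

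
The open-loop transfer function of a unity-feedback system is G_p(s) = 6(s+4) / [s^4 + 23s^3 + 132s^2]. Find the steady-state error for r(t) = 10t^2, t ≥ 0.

110

Lowest-order denominator term is 132s^2, so the open loop has 2 poles at the origin → type 2 system.
K_a = lim_{s→0} s^2·G_p(s) = 6·4 / 132 = 2/11.
r(t) = 10t^2 gives R(s) = 20/s^3.
e_ss = 20/K_a = 20/(2/11) = 110.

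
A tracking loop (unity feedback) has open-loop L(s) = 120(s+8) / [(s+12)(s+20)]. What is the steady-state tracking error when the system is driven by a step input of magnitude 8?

1.6

System type = 0 (no poles at s=0).
K_p = lim_{s→0} L(s) = 120·8 / (12·20) = 4.
e_ss = 8/(1 + K_p) = 8/5 = 1.6.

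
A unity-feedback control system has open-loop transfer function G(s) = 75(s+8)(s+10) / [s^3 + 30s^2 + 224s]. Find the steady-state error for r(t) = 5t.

Lowest-order denominator term is 224s, so the open loop has 1 pole at the origin → type 1 system.
K_v = lim_{s→0} s·G(s) = 75·8·10 / 224 = 375/14.
e_ss = 5/K_v = 5/(375/14) = 14/75.

14/75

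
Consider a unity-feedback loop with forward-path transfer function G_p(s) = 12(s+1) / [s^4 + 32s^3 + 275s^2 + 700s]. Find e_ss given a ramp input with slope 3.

175

Lowest-order denominator term is 700s, so the open loop has 1 pole at the origin → type 1 system.
K_v = lim_{s→0} s·G_p(s) = 12·1 / 700 = 3/175.
e_ss = 3/K_v = 3/(3/175) = 175.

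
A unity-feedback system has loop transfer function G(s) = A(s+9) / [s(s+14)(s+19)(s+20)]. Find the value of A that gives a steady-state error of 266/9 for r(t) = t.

20

G(s) has one factor of s in the denominator, so the system is type 1.
K_v = lim_{s→0} s·G(s) = A·9 / (14·19·20) = (9/5320)·A.
e_ss = 1/K_v = 266/9 ⇒ K_v = 9/266 ⇒ A = (9/266)/(9/5320) = 20.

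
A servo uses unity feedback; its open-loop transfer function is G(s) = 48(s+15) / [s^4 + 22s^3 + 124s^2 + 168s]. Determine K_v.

30/7

The denominator has no term below 168s — 1 pole at s=0, type 1.
K_v = lim_{s→0} s·G(s) = 48·15 / 168 = 30/7.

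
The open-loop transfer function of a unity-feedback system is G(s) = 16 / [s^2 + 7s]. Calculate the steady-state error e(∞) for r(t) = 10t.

4.375

Lowest-order denominator term is 7s, so the open loop has 1 pole at the origin → type 1 system.
K_v = lim_{s→0} s·G(s) = 16 / 7 = 16/7.
e_ss = 10/K_v = 10/(16/7) = 4.375.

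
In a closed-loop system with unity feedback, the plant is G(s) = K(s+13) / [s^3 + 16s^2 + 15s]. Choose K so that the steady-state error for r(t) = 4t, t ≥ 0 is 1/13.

Factoring s from the denominator leaves a polynomial with constant term 15, so the system is type 1.
K_v = lim_{s→0} s·G(s) = K·13 / 15 = (13/15)·K.
e_ss = 4/K_v = 1/13 ⇒ K_v = 52 ⇒ K = 52/(13/15) = 60.

60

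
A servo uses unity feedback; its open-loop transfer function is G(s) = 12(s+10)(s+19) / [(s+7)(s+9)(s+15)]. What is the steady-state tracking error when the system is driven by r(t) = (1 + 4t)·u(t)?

infinity

The open loop has no poles at the origin → type 0 system. Treating each term separately:
  • 1: e_ss = 1/(1+K_p) with K_p=152/63 → 63/215.
  • 4t: a type-0 system cannot track it, e_ss → ∞.
The unbounded component dominates.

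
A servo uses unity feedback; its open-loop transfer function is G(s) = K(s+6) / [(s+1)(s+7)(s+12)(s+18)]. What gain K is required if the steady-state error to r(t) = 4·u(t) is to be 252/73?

40

G(s) has no factors of s in the denominator, so the system is type 0.
K_p = lim_{s→0} G(s) = K·6 / (1·7·12·18) = (1/252)·K.
e_ss = 4/(1 + K_p) = 252/73 ⇒ 1 + (1/252)·K = 73/63 ⇒ K = 40.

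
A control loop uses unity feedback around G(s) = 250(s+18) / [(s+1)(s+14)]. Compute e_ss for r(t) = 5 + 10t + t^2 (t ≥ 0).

infinity

G(s) has no factors of s in the denominator, so the system is type 0. Taking each input component in turn:
  • 5: e_ss = 5/(1+K_p) with K_p=2250/7 → 35/2257.
  • 10t: a type-0 system cannot track it, e_ss → ∞.
  • t^2: a type-0 system cannot track it, e_ss → ∞.
The unbounded component dominates.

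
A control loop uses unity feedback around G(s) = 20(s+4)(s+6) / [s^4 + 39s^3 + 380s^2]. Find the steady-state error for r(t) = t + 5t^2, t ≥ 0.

The denominator has no term below 380s^2 — 2 poles at s=0, type 2. Taking each input component in turn:
  • t: tracked with zero error.
  • 5t^2: e_ss = 10/K_a with K_a=24/19 → 95/12.
Total e_ss = 95/12.

95/12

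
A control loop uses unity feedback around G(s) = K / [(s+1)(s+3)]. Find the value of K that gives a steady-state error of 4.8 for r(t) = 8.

No free integrators in G(s): this is a type 0 system.
K_p = lim_{s→0} G(s) = K / (1·3) = (1/3)·K.
e_ss = 8/(1 + K_p) = 4.8 ⇒ 1 + (1/3)·K = 5/3 ⇒ K = 2.

2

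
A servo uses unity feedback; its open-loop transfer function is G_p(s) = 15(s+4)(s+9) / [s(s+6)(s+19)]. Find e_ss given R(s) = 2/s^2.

System type = 1 (one pole at s=0).
K_v = lim_{s→0} s·G_p(s) = 15·4·9 / (6·19) = 90/19.
e_ss = 2/K_v = 2/(90/19) = 19/45.

19/45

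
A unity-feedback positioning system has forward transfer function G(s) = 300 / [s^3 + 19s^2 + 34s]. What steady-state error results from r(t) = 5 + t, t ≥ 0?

Factoring s from the denominator leaves a polynomial with constant term 34, so the system is type 1. Taking each input component in turn:
  • 5: tracked with zero error.
  • t: e_ss = 1/K_v with K_v=150/17 → 17/150.
Total e_ss = 17/150.

17/150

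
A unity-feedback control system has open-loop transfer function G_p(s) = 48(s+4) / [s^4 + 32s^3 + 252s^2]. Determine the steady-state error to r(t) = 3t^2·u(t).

The denominator has no term below 252s^2 — 2 poles at s=0, type 2.
K_a = lim_{s→0} s^2·G_p(s) = 48·4 / 252 = 16/21.
r(t) = 3t^2 gives R(s) = 6/s^3.
e_ss = 6/K_a = 6/(16/21) = 7.875.

7.875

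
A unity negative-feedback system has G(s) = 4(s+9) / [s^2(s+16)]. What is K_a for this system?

2.25

G(s) has two factors of s in the denominator, so the system is type 2.
K_a = lim_{s→0} s^2·G(s) = 4·9 / (16) = 2.25.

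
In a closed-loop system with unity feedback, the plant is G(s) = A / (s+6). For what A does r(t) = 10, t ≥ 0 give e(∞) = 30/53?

The open loop has no poles at the origin → type 0 system.
K_p = lim_{s→0} G(s) = A / (6) = (1/6)·A.
e_ss = 10/(1 + K_p) = 30/53 ⇒ 1 + (1/6)·A = 53/3 ⇒ A = 100.

100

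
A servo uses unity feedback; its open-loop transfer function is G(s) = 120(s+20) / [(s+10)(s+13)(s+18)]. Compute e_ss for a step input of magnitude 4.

The open loop has no poles at the origin → type 0 system.
K_p = lim_{s→0} G(s) = 120·20 / (10·13·18) = 40/39.
e_ss = 4/(1 + K_p) = 4/(79/39) = 156/79.

156/79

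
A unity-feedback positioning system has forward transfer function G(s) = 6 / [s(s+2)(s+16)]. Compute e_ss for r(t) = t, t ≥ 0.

One free integrator in G(s): this is a type 1 system.
K_v = lim_{s→0} s·G(s) = 6 / (2·16) = 0.1875.
e_ss = 1/K_v = 1/0.1875 = 16/3.

16/3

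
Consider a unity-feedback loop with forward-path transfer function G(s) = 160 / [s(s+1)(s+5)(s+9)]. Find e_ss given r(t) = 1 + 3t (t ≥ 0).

27/32

G(s) has one factor of s in the denominator, so the system is type 1. Taking each input component in turn:
  • 1: tracked with zero error.
  • 3t: e_ss = 3/K_v with K_v=32/9 → 27/32.
Total e_ss = 27/32.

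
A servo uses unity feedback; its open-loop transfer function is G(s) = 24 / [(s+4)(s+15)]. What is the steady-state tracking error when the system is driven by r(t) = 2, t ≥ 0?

10/7

System type = 0 (no poles at s=0).
K_p = lim_{s→0} G(s) = 24 / (4·15) = 0.4.
e_ss = 2/(1 + K_p) = 2/1.4 = 10/7.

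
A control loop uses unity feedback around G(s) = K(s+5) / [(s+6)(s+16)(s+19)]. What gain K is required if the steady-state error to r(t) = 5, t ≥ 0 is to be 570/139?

No free integrators in G(s): this is a type 0 system.
K_p = lim_{s→0} G(s) = K·5 / (6·16·19) = (5/1824)·K.
e_ss = 5/(1 + K_p) = 570/139 ⇒ 1 + (5/1824)·K = 139/114 ⇒ K = 80.

80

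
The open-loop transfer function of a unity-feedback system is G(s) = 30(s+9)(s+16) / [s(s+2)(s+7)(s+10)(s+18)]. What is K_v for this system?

12/7

G(s) has one factor of s in the denominator, so the system is type 1.
K_v = lim_{s→0} s·G(s) = 30·9·16 / (2·7·10·18) = 12/7.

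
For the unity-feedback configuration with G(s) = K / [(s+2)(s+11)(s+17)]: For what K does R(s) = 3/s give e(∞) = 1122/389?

System type = 0 (no poles at s=0).
K_p = lim_{s→0} G(s) = K / (2·11·17) = (1/374)·K.
e_ss = 3/(1 + K_p) = 1122/389 ⇒ 1 + (1/374)·K = 389/374 ⇒ K = 15.

15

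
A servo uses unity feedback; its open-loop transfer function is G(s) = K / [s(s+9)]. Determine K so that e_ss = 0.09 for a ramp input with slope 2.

200

System type = 1 (one pole at s=0).
K_v = lim_{s→0} s·G(s) = K / (9) = (1/9)·K.
e_ss = 2/K_v = 0.09 ⇒ K_v = 200/9 ⇒ K = (200/9)/(1/9) = 200.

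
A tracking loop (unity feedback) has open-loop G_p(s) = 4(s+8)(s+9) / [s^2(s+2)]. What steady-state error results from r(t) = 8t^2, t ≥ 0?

1/9

Two free integrators in G_p(s): this is a type 2 system.
K_a = lim_{s→0} s^2·G_p(s) = 4·8·9 / (2) = 144.
r(t) = 8t^2 gives R(s) = 16/s^3.
e_ss = 16/K_a = 16/144 = 1/9.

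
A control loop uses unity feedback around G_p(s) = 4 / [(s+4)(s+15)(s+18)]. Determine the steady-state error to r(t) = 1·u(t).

270/271

The open loop has no poles at the origin → type 0 system.
K_p = lim_{s→0} G_p(s) = 4 / (4·15·18) = 1/270.
e_ss = 1/(1 + K_p) = 1/(271/270) = 270/271.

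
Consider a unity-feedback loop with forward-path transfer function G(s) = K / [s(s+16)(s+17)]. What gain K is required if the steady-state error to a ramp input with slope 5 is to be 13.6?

100

One free integrator in G(s): this is a type 1 system.
K_v = lim_{s→0} s·G(s) = K / (16·17) = (1/272)·K.
e_ss = 5/K_v = 13.6 ⇒ K_v = 25/68 ⇒ K = (25/68)/(1/272) = 100.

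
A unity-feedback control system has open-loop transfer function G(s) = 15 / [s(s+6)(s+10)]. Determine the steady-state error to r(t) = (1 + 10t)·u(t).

One free integrator in G(s): this is a type 1 system. By superposition:
  • 1: tracked with zero error.
  • 10t: e_ss = 10/K_v with K_v=0.25 → 40.
Total e_ss = 40.

40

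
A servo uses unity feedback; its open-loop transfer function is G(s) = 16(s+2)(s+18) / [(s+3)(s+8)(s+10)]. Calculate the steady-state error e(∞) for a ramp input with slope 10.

infinity

The open loop has no poles at the origin → type 0 system.
For a type-0 system K_v = 0, so e_ss to a ramp input is unbounded.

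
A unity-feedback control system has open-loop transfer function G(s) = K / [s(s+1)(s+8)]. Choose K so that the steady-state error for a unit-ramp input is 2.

4

The open loop has one pole at the origin → type 1 system.
K_v = lim_{s→0} s·G(s) = K / (1·8) = 0.125·K.
e_ss = 1/K_v = 2 ⇒ K_v = 0.5 ⇒ K = 0.5/0.125 = 4.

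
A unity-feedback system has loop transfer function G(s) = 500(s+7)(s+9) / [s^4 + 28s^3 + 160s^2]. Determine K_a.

Lowest-order denominator term is 160s^2, so the open loop has 2 poles at the origin → type 2 system.
K_a = lim_{s→0} s^2·G(s) = 500·7·9 / 160 = 196.875.

196.875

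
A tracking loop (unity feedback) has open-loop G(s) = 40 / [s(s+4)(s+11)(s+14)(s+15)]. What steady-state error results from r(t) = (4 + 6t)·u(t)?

1386

One free integrator in G(s): this is a type 1 system. By superposition:
  • 4: tracked with zero error.
  • 6t: e_ss = 6/K_v with K_v=1/231 → 1386.
Total e_ss = 1386.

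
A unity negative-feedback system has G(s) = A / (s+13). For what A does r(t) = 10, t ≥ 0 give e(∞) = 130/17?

4

System type = 0 (no poles at s=0).
K_p = lim_{s→0} G(s) = A / (13) = (1/13)·A.
e_ss = 10/(1 + K_p) = 130/17 ⇒ 1 + (1/13)·A = 17/13 ⇒ A = 4.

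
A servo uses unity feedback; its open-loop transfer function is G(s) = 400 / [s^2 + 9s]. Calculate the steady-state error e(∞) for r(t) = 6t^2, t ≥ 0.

infinity

Lowest-order denominator term is 9s, so the open loop has 1 pole at the origin → type 1 system.
K_a = lim_{s→0} s^2·G(s) = 0; the steady-state error to this parabolic input grows without bound.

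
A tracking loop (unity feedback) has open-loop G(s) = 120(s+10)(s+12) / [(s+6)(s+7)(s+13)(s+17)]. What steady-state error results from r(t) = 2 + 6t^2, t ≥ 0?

infinity

System type = 0 (no poles at s=0). Taking each input component in turn:
  • 2: e_ss = 2/(1+K_p) with K_p=2400/1547 → 3094/3947.
  • 6t^2: a type-0 system cannot track it, e_ss → ∞.
The unbounded component dominates.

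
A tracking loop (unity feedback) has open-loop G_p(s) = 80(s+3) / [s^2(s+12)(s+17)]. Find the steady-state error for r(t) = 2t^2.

3.4

G_p(s) has two factors of s in the denominator, so the system is type 2.
K_a = lim_{s→0} s^2·G_p(s) = 80·3 / (12·17) = 20/17.
r(t) = 2t^2 gives R(s) = 4/s^3.
e_ss = 4/K_a = 4/(20/17) = 3.4.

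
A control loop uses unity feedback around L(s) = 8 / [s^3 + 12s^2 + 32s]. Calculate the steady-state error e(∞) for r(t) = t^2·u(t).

Factoring s from the denominator leaves a polynomial with constant term 32, so the system is type 1.
For a type-1 system K_a = 0, so e_ss to a parabolic input is unbounded.

infinity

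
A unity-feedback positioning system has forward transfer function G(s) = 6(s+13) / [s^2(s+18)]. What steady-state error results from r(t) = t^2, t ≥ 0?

System type = 2 (two poles at s=0).
K_a = lim_{s→0} s^2·G(s) = 6·13 / (18) = 13/3.
r(t) = t^2 gives R(s) = 2/s^3.
e_ss = 2/K_a = 2/(13/3) = 6/13.

6/13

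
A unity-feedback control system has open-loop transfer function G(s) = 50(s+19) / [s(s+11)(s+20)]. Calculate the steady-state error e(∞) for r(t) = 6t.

132/95

G(s) has one factor of s in the denominator, so the system is type 1.
K_v = lim_{s→0} s·G(s) = 50·19 / (11·20) = 95/22.
e_ss = 6/K_v = 6/(95/22) = 132/95.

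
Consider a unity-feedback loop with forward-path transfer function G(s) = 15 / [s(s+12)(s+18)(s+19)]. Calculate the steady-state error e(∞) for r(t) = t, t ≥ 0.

One free integrator in G(s): this is a type 1 system.
K_v = lim_{s→0} s·G(s) = 15 / (12·18·19) = 5/1368.
e_ss = 1/K_v = 1/(5/1368) = 273.6.

273.6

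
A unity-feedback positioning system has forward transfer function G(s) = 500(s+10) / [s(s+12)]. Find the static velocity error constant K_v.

The open loop has one pole at the origin → type 1 system.
K_v = lim_{s→0} s·G(s) = 500·10 / (12) = 1250/3.

1250/3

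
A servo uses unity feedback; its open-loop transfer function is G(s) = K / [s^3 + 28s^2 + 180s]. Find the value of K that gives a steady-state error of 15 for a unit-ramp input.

The denominator has no term below 180s — 1 pole at s=0, type 1.
K_v = lim_{s→0} s·G(s) = K / 180 = (1/180)·K.
e_ss = 1/K_v = 15 ⇒ K_v = 1/15 ⇒ K = (1/15)/(1/180) = 12.

12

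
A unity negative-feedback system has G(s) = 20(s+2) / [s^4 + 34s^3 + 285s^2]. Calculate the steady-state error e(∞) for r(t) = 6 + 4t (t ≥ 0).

0

Lowest-order denominator term is 285s^2, so the open loop has 2 poles at the origin → type 2 system. By superposition:
  • 6: tracked with zero error.
  • 4t: tracked with zero error.
Total e_ss = 0.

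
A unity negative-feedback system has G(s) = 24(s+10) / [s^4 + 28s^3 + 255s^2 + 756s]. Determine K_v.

Factoring s from the denominator leaves a polynomial with constant term 756, so the system is type 1.
K_v = lim_{s→0} s·G(s) = 24·10 / 756 = 20/63.

20/63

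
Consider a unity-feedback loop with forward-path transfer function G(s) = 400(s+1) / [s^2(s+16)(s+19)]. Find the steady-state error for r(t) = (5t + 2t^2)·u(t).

Two free integrators in G(s): this is a type 2 system. Treating each term separately:
  • 5t: tracked with zero error.
  • 2t^2: e_ss = 4/K_a with K_a=25/19 → 3.04.
Total e_ss = 3.04.

3.04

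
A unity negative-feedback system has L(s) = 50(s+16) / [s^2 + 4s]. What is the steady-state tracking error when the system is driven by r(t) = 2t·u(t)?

Lowest-order denominator term is 4s, so the open loop has 1 pole at the origin → type 1 system.
K_v = lim_{s→0} s·L(s) = 50·16 / 4 = 200.
e_ss = 2/K_v = 2/200 = 0.01.

0.01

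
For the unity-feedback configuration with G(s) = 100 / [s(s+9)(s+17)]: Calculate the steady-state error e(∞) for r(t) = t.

The open loop has one pole at the origin → type 1 system.
K_v = lim_{s→0} s·G(s) = 100 / (9·17) = 100/153.
e_ss = 1/K_v = 1/(100/153) = 1.53.

1.53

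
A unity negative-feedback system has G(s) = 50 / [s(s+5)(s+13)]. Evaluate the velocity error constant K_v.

G(s) has one factor of s in the denominator, so the system is type 1.
K_v = lim_{s→0} s·G(s) = 50 / (5·13) = 10/13.

10/13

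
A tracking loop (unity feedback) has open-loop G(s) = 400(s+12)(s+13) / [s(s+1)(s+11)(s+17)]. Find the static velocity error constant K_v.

G(s) has one factor of s in the denominator, so the system is type 1.
K_v = lim_{s→0} s·G(s) = 400·12·13 / (1·11·17) = 62400/187.

62400/187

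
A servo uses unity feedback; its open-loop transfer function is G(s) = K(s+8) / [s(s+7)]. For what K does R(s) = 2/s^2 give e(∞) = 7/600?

G(s) has one factor of s in the denominator, so the system is type 1.
K_v = lim_{s→0} s·G(s) = K·8 / (7) = (8/7)·K.
e_ss = 2/K_v = 7/600 ⇒ K_v = 1200/7 ⇒ K = (1200/7)/(8/7) = 150.

150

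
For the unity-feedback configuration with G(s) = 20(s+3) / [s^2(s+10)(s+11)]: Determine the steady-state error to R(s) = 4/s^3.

Two free integrators in G(s): this is a type 2 system.
K_a = lim_{s→0} s^2·G(s) = 20·3 / (10·11) = 6/11.
r(t) = 2t^2 gives R(s) = 4/s^3.
e_ss = 4/K_a = 4/(6/11) = 22/3.

22/3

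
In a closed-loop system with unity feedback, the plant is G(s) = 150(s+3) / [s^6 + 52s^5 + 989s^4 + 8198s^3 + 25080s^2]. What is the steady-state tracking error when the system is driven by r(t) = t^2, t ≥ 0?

The denominator has no term below 25080s^2 — 2 poles at s=0, type 2.
K_a = lim_{s→0} s^2·G(s) = 150·3 / 25080 = 15/836.
r(t) = t^2 gives R(s) = 2/s^3.
e_ss = 2/K_a = 2/(15/836) = 1672/15.

1672/15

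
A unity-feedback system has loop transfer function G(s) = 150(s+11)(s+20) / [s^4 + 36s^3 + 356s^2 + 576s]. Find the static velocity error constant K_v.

1375/24

The denominator has no term below 576s — 1 pole at s=0, type 1.
K_v = lim_{s→0} s·G(s) = 150·11·20 / 576 = 1375/24.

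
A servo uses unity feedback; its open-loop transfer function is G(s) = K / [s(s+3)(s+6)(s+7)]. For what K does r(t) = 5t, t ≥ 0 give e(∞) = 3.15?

200

System type = 1 (one pole at s=0).
K_v = lim_{s→0} s·G(s) = K / (3·6·7) = (1/126)·K.
e_ss = 5/K_v = 3.15 ⇒ K_v = 100/63 ⇒ K = (100/63)/(1/126) = 200.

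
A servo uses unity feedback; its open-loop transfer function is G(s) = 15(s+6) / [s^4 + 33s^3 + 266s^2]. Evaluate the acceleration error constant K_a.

45/133

The denominator has no term below 266s^2 — 2 poles at s=0, type 2.
K_a = lim_{s→0} s^2·G(s) = 15·6 / 266 = 45/133.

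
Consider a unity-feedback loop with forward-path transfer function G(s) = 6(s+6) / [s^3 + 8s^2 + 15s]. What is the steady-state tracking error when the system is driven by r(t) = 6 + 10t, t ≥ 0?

25/6

Lowest-order denominator term is 15s, so the open loop has 1 pole at the origin → type 1 system. By superposition:
  • 6: tracked with zero error.
  • 10t: e_ss = 10/K_v with K_v=2.4 → 25/6.
Total e_ss = 25/6.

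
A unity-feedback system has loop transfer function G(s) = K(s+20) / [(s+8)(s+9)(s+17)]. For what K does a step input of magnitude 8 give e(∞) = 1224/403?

100

G(s) has no factors of s in the denominator, so the system is type 0.
K_p = lim_{s→0} G(s) = K·20 / (8·9·17) = (5/306)·K.
e_ss = 8/(1 + K_p) = 1224/403 ⇒ 1 + (5/306)·K = 403/153 ⇒ K = 100.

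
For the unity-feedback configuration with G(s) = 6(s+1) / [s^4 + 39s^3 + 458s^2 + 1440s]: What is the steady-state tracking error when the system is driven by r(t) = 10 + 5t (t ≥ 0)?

1200

The denominator has no term below 1440s — 1 pole at s=0, type 1. By superposition:
  • 10: tracked with zero error.
  • 5t: e_ss = 5/K_v with K_v=1/240 → 1200.
Total e_ss = 1200.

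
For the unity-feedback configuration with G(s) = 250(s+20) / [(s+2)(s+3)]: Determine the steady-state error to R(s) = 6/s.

The open loop has no poles at the origin → type 0 system.
K_p = lim_{s→0} G(s) = 250·20 / (2·3) = 2500/3.
e_ss = 6/(1 + K_p) = 6/(2503/3) = 18/2503.

18/2503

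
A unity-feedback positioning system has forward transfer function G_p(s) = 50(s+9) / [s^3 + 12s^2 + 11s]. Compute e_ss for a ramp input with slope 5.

11/90

Lowest-order denominator term is 11s, so the open loop has 1 pole at the origin → type 1 system.
K_v = lim_{s→0} s·G_p(s) = 50·9 / 11 = 450/11.
e_ss = 5/K_v = 5/(450/11) = 11/90.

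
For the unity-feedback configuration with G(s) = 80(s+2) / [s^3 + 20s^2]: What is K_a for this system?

Factoring s^2 from the denominator leaves a polynomial with constant term 20, so the system is type 2.
K_a = lim_{s→0} s^2·G(s) = 80·2 / 20 = 8.

8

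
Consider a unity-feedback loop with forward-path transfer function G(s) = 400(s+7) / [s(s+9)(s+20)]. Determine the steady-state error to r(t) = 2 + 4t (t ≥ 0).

One free integrator in G(s): this is a type 1 system. Taking each input component in turn:
  • 2: tracked with zero error.
  • 4t: e_ss = 4/K_v with K_v=140/9 → 9/35.
Total e_ss = 9/35.

9/35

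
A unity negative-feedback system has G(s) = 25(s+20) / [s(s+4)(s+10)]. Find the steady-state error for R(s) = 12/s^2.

G(s) has one factor of s in the denominator, so the system is type 1.
K_v = lim_{s→0} s·G(s) = 25·20 / (4·10) = 12.5.
e_ss = 12/K_v = 12/12.5 = 0.96.

0.96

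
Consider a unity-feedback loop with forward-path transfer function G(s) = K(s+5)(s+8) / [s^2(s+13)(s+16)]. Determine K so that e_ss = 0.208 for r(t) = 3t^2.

150

System type = 2 (two poles at s=0).
K_a = lim_{s→0} s^2·G(s) = K·5·8 / (13·16) = (5/26)·K.
e_ss = 6/K_a = 0.208 ⇒ K_a = 375/13 ⇒ K = (375/13)/(5/26) = 150.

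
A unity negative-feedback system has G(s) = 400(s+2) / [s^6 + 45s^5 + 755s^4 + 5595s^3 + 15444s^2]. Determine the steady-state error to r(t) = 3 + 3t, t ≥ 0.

0

Lowest-order denominator term is 15444s^2, so the open loop has 2 poles at the origin → type 2 system. Taking each input component in turn:
  • 3: tracked with zero error.
  • 3t: tracked with zero error.
Total e_ss = 0.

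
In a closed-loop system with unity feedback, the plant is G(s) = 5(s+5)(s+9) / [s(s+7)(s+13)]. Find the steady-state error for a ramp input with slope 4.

364/225

The open loop has one pole at the origin → type 1 system.
K_v = lim_{s→0} s·G(s) = 5·5·9 / (7·13) = 225/91.
e_ss = 4/K_v = 4/(225/91) = 364/225.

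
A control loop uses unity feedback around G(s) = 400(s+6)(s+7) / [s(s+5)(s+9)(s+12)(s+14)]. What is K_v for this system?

One free integrator in G(s): this is a type 1 system.
K_v = lim_{s→0} s·G(s) = 400·6·7 / (5·9·12·14) = 20/9.

20/9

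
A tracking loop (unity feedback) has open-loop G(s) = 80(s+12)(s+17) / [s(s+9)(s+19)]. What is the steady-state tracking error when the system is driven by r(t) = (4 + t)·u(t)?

57/5440

System type = 1 (one pole at s=0). Taking each input component in turn:
  • 4: tracked with zero error.
  • t: e_ss = 1/K_v with K_v=5440/57 → 57/5440.
Total e_ss = 57/5440.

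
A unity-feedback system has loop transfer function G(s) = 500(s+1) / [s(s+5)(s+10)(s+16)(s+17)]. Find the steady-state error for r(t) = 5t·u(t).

The open loop has one pole at the origin → type 1 system.
K_v = lim_{s→0} s·G(s) = 500·1 / (5·10·16·17) = 5/136.
e_ss = 5/K_v = 5/(5/136) = 136.

136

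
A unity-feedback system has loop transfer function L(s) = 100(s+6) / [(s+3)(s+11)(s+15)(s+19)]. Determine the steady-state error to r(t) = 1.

L(s) has no factors of s in the denominator, so the system is type 0.
K_p = lim_{s→0} L(s) = 100·6 / (3·11·15·19) = 40/627.
e_ss = 1/(1 + K_p) = 1/(667/627) = 627/667.

627/667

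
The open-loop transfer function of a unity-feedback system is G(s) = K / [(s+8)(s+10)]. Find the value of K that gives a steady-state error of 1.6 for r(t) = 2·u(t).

G(s) has no factors of s in the denominator, so the system is type 0.
K_p = lim_{s→0} G(s) = K / (8·10) = 0.0125·K.
e_ss = 2/(1 + K_p) = 1.6 ⇒ 1 + 0.0125·K = 1.25 ⇒ K = 20.

20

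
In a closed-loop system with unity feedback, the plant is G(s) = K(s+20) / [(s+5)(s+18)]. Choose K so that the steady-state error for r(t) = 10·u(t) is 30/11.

12

The open loop has no poles at the origin → type 0 system.
K_p = lim_{s→0} G(s) = K·20 / (5·18) = (2/9)·K.
e_ss = 10/(1 + K_p) = 30/11 ⇒ 1 + (2/9)·K = 11/3 ⇒ K = 12.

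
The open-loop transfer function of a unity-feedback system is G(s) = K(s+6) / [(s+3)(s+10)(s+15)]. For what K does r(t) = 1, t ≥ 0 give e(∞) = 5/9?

System type = 0 (no poles at s=0).
K_p = lim_{s→0} G(s) = K·6 / (3·10·15) = (1/75)·K.
e_ss = 1/(1 + K_p) = 5/9 ⇒ 1 + (1/75)·K = 1.8 ⇒ K = 60.

60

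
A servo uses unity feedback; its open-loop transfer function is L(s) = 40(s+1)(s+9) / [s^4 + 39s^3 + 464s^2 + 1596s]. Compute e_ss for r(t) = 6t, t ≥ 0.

26.6

Factoring s from the denominator leaves a polynomial with constant term 1596, so the system is type 1.
K_v = lim_{s→0} s·L(s) = 40·1·9 / 1596 = 30/133.
e_ss = 6/K_v = 6/(30/133) = 26.6.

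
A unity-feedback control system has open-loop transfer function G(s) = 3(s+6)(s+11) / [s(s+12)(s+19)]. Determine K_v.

33/38

System type = 1 (one pole at s=0).
K_v = lim_{s→0} s·G(s) = 3·6·11 / (12·19) = 33/38.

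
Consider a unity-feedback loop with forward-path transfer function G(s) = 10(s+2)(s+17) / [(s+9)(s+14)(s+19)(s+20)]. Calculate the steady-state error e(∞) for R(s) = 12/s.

No free integrators in G(s): this is a type 0 system.
K_p = lim_{s→0} G(s) = 10·2·17 / (9·14·19·20) = 17/2394.
e_ss = 12/(1 + K_p) = 12/(2411/2394) = 28728/2411.

28728/2411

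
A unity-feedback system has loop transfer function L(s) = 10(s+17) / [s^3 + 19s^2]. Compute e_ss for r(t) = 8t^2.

152/85

Factoring s^2 from the denominator leaves a polynomial with constant term 19, so the system is type 2.
K_a = lim_{s→0} s^2·L(s) = 10·17 / 19 = 170/19.
r(t) = 8t^2 gives R(s) = 16/s^3.
e_ss = 16/K_a = 16/(170/19) = 152/85.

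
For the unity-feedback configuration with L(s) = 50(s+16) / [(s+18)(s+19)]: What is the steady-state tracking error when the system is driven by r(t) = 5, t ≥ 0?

The open loop has no poles at the origin → type 0 system.
K_p = lim_{s→0} L(s) = 50·16 / (18·19) = 400/171.
e_ss = 5/(1 + K_p) = 5/(571/171) = 855/571.

855/571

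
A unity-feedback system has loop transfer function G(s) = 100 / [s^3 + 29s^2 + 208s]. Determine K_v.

Factoring s from the denominator leaves a polynomial with constant term 208, so the system is type 1.
K_v = lim_{s→0} s·G(s) = 100 / 208 = 25/52.

25/52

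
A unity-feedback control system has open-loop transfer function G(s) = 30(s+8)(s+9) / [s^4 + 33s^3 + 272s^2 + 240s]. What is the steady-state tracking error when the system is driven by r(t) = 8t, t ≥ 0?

8/9

The denominator has no term below 240s — 1 pole at s=0, type 1.
K_v = lim_{s→0} s·G(s) = 30·8·9 / 240 = 9.
e_ss = 8/K_v = 8/9.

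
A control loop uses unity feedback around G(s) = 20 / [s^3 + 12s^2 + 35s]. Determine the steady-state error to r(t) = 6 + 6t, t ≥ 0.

10.5

Lowest-order denominator term is 35s, so the open loop has 1 pole at the origin → type 1 system. By superposition:
  • 6: tracked with zero error.
  • 6t: e_ss = 6/K_v with K_v=4/7 → 10.5.
Total e_ss = 10.5.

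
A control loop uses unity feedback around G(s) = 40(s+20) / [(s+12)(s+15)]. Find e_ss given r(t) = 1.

9/49

System type = 0 (no poles at s=0).
K_p = lim_{s→0} G(s) = 40·20 / (12·15) = 40/9.
e_ss = 1/(1 + K_p) = 1/(49/9) = 9/49.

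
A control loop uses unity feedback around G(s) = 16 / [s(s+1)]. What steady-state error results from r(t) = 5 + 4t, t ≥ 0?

System type = 1 (one pole at s=0). By superposition:
  • 5: tracked with zero error.
  • 4t: e_ss = 4/K_v with K_v=16 → 0.25.
Total e_ss = 0.25.

0.25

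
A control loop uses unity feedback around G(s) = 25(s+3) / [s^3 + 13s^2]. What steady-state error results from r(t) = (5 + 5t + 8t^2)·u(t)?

208/75

Lowest-order denominator term is 13s^2, so the open loop has 2 poles at the origin → type 2 system. By superposition:
  • 5: tracked with zero error.
  • 5t: tracked with zero error.
  • 8t^2: e_ss = 16/K_a with K_a=75/13 → 208/75.
Total e_ss = 208/75.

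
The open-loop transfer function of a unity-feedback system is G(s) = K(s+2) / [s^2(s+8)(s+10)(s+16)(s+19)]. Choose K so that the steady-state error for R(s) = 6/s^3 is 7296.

Two free integrators in G(s): this is a type 2 system.
K_a = lim_{s→0} s^2·G(s) = K·2 / (8·10·16·19) = (1/12160)·K.
e_ss = 6/K_a = 7296 ⇒ K_a = 1/1216 ⇒ K = (1/1216)/(1/12160) = 10.

10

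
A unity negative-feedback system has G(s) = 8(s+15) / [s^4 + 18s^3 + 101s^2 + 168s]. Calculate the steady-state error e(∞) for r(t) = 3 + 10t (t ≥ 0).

The denominator has no term below 168s — 1 pole at s=0, type 1. Taking each input component in turn:
  • 3: tracked with zero error.
  • 10t: e_ss = 10/K_v with K_v=5/7 → 14.
Total e_ss = 14.

14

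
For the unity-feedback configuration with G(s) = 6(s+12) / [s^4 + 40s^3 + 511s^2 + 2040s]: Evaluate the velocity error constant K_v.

3/85

Lowest-order denominator term is 2040s, so the open loop has 1 pole at the origin → type 1 system.
K_v = lim_{s→0} s·G(s) = 6·12 / 2040 = 3/85.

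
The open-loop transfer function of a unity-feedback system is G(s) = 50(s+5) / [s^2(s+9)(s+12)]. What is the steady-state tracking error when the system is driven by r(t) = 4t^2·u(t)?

The open loop has two poles at the origin → type 2 system.
K_a = lim_{s→0} s^2·G(s) = 50·5 / (9·12) = 125/54.
r(t) = 4t^2 gives R(s) = 8/s^3.
e_ss = 8/K_a = 8/(125/54) = 3.456.

3.456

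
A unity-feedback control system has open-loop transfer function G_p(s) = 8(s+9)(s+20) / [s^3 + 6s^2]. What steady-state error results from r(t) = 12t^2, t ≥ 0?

The denominator has no term below 6s^2 — 2 poles at s=0, type 2.
K_a = lim_{s→0} s^2·G_p(s) = 8·9·20 / 6 = 240.
r(t) = 12t^2 gives R(s) = 24/s^3.
e_ss = 24/K_a = 24/240 = 0.1.

0.1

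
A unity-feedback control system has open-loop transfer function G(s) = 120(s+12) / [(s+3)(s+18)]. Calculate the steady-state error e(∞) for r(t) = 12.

36/83

System type = 0 (no poles at s=0).
K_p = lim_{s→0} G(s) = 120·12 / (3·18) = 80/3.
e_ss = 12/(1 + K_p) = 12/(83/3) = 36/83.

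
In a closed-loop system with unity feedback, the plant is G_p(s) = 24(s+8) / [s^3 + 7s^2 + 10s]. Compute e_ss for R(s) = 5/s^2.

25/96

Lowest-order denominator term is 10s, so the open loop has 1 pole at the origin → type 1 system.
K_v = lim_{s→0} s·G_p(s) = 24·8 / 10 = 19.2.
e_ss = 5/K_v = 5/19.2 = 25/96.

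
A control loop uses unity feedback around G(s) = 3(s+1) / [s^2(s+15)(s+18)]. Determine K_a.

1/90

G(s) has two factors of s in the denominator, so the system is type 2.
K_a = lim_{s→0} s^2·G(s) = 3·1 / (15·18) = 1/90.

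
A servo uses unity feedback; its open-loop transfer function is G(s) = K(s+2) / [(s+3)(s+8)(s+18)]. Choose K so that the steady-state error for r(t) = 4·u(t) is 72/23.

60

The open loop has no poles at the origin → type 0 system.
K_p = lim_{s→0} G(s) = K·2 / (3·8·18) = (1/216)·K.
e_ss = 4/(1 + K_p) = 72/23 ⇒ 1 + (1/216)·K = 23/18 ⇒ K = 60.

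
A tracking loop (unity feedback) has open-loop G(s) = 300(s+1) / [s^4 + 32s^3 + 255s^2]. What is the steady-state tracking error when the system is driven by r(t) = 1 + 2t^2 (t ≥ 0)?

3.4

The denominator has no term below 255s^2 — 2 poles at s=0, type 2. By superposition:
  • 1: tracked with zero error.
  • 2t^2: e_ss = 4/K_a with K_a=20/17 → 3.4.
Total e_ss = 3.4.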